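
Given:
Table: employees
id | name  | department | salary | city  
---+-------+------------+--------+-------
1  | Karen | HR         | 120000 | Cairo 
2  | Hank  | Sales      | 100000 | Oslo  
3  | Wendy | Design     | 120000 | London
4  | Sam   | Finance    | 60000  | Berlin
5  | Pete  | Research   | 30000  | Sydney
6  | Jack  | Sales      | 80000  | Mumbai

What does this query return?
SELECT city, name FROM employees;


Projecting columns: city, name

6 rows:
Cairo, Karen
Oslo, Hank
London, Wendy
Berlin, Sam
Sydney, Pete
Mumbai, Jack


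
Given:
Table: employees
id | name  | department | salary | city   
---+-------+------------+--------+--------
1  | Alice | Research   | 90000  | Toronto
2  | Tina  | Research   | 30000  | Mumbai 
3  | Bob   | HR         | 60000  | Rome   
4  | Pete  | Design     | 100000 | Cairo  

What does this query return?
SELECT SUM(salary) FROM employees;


SUM(salary) = 90000 + 30000 + 60000 + 100000 = 280000

280000


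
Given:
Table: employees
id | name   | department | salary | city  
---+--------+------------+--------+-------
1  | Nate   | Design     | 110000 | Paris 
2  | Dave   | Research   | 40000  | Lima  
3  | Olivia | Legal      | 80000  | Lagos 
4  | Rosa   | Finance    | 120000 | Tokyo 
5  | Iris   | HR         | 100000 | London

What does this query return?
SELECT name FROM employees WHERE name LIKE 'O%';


LIKE 'O%' matches names starting with 'O'
Matching: 1

1 rows:
Olivia


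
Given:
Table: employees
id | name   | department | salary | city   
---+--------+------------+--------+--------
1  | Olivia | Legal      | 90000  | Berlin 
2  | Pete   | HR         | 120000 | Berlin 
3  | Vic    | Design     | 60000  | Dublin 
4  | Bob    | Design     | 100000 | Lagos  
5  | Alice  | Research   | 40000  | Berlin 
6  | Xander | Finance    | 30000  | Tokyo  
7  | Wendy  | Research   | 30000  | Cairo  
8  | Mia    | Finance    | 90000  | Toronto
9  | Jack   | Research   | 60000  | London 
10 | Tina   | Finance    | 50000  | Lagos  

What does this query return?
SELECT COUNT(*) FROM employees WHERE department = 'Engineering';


Counting rows where department = 'Engineering'


0


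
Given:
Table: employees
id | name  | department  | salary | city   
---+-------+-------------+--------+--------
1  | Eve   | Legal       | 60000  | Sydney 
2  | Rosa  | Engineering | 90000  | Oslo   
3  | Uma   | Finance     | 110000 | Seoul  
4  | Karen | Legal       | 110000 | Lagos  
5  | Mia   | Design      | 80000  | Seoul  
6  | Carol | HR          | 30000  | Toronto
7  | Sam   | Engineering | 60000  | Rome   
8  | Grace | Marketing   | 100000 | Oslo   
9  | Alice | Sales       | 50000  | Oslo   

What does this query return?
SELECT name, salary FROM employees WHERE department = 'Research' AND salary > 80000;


Filtering: department = 'Research' AND salary > 80000
Matching: 0 rows

Empty result set (0 rows)


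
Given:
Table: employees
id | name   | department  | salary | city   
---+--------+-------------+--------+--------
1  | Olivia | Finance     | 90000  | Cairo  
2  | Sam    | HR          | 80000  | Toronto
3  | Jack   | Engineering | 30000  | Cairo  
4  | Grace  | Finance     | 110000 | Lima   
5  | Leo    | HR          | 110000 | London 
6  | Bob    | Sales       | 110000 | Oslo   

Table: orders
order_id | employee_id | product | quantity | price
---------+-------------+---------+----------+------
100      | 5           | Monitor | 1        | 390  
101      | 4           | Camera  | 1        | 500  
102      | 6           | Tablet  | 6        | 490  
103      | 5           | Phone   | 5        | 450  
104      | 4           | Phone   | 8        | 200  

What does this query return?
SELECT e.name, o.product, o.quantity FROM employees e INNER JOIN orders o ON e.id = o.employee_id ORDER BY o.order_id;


Joining employees.id = orders.employee_id:
  employee Leo (id=5) -> order Monitor
  employee Grace (id=4) -> order Camera
  employee Bob (id=6) -> order Tablet
  employee Leo (id=5) -> order Phone
  employee Grace (id=4) -> order Phone


5 rows:
Leo, Monitor, 1
Grace, Camera, 1
Bob, Tablet, 6
Leo, Phone, 5
Grace, Phone, 8


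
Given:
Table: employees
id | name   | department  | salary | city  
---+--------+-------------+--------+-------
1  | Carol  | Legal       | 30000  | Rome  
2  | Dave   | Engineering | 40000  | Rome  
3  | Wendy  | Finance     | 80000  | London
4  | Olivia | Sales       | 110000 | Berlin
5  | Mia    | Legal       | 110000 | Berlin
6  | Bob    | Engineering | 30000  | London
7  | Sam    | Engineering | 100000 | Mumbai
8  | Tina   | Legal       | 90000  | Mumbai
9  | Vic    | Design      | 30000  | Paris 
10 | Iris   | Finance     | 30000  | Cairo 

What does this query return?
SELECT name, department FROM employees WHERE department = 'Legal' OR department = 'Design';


Filtering: department = 'Legal' OR 'Design'
Matching: 4 rows

4 rows:
Carol, Legal
Mia, Legal
Tina, Legal
Vic, Design


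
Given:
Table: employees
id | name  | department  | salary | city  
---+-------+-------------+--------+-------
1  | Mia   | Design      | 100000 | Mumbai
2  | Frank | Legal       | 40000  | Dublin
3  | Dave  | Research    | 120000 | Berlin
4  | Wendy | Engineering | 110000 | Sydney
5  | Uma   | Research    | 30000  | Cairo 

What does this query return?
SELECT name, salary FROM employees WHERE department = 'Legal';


Filtering: department = 'Legal'
Matching rows: 1

1 rows:
Frank, 40000


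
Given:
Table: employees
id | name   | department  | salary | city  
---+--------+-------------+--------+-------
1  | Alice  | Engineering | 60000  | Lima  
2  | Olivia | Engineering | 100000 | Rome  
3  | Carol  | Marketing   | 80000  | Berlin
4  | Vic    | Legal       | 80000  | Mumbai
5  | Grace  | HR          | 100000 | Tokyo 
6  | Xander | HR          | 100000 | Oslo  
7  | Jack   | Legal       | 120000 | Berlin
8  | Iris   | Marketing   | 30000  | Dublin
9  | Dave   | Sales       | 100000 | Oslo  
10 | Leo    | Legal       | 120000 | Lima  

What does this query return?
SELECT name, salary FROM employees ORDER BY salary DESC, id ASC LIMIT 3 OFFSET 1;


Sort by salary DESC (id ASC tiebreak), then skip 1 and take 3
Rows 2 through 4

3 rows:
Leo, 120000
Olivia, 100000
Grace, 100000


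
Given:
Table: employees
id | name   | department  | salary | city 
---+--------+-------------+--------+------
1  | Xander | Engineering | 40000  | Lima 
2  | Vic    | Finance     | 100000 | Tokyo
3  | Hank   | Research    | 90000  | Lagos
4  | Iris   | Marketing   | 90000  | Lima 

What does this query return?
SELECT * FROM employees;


SELECT * returns all 4 rows with all columns

4 rows:
1, Xander, Engineering, 40000, Lima
2, Vic, Finance, 100000, Tokyo
3, Hank, Research, 90000, Lagos
4, Iris, Marketing, 90000, Lima


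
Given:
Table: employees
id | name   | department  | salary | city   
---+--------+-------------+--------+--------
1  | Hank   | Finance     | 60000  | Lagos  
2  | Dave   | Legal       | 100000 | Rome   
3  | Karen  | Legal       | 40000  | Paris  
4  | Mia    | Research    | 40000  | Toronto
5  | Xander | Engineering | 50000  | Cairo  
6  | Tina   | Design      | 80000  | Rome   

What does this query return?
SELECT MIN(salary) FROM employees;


Salaries: 60000, 100000, 40000, 40000, 50000, 80000
MIN = 40000

40000


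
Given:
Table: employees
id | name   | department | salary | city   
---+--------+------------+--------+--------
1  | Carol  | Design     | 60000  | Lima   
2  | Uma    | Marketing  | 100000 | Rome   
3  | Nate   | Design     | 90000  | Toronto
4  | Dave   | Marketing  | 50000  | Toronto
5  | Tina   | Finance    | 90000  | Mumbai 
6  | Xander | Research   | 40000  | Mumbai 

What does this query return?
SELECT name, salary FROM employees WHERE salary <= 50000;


Filtering: salary <= 50000
Matching: 2 rows

2 rows:
Dave, 50000
Xander, 40000


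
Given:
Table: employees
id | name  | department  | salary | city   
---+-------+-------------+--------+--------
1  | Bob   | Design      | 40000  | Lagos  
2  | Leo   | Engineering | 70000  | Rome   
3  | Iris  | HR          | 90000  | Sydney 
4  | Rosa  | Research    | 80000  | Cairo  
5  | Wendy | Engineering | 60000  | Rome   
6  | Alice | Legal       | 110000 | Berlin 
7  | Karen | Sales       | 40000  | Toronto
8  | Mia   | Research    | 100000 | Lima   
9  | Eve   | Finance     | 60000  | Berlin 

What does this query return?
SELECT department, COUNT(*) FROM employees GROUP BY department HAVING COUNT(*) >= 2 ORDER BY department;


Groups with count >= 2:
  Engineering: 2 -> PASS
  Research: 2 -> PASS
  Design: 1 -> filtered out
  Finance: 1 -> filtered out
  HR: 1 -> filtered out
  Legal: 1 -> filtered out
  Sales: 1 -> filtered out


2 groups:
Engineering, 2
Research, 2


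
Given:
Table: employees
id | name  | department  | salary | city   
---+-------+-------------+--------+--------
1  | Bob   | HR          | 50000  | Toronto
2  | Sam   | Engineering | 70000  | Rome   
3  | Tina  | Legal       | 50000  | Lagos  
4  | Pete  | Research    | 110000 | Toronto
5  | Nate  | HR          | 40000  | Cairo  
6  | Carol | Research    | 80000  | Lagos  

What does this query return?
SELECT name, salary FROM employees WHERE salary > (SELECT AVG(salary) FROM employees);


Subquery: AVG(salary) = 66666.67
Filtering: salary > 66666.67
  Sam (70000) -> MATCH
  Pete (110000) -> MATCH
  Carol (80000) -> MATCH


3 rows:
Sam, 70000
Pete, 110000
Carol, 80000


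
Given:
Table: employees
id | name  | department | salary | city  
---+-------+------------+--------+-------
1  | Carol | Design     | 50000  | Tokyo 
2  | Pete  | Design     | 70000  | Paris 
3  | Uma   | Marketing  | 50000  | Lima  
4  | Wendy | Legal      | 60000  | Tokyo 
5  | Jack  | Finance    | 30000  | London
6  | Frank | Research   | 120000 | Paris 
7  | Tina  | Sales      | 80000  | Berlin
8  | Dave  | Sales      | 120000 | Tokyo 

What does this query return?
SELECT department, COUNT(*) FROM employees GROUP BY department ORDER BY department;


Assigning each row to its department group:
  Carol -> Design
  Pete -> Design
  Uma -> Marketing
  Wendy -> Legal
  Jack -> Finance
  Frank -> Research
  Tina -> Sales
  Dave -> Sales


6 groups:
Design, 2
Finance, 1
Legal, 1
Marketing, 1
Research, 1
Sales, 2


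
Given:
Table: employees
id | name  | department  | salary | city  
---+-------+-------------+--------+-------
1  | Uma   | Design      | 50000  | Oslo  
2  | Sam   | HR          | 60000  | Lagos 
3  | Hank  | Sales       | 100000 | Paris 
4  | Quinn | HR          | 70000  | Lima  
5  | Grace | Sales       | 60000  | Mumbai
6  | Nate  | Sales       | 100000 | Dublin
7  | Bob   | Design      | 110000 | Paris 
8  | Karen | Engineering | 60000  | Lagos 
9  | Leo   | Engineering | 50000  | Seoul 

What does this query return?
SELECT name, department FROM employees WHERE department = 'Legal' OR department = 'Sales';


Filtering: department = 'Legal' OR 'Sales'
Matching: 3 rows

3 rows:
Hank, Sales
Grace, Sales
Nate, Sales


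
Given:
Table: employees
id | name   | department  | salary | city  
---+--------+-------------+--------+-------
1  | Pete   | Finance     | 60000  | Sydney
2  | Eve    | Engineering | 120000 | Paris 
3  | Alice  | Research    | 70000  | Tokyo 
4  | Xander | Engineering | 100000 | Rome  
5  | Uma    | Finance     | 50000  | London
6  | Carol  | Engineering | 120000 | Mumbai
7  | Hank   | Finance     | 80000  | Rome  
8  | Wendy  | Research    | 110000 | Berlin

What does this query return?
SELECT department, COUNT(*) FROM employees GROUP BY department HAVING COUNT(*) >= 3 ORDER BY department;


Groups with count >= 3:
  Engineering: 3 -> PASS
  Finance: 3 -> PASS
  Research: 2 -> filtered out


2 groups:
Engineering, 3
Finance, 3


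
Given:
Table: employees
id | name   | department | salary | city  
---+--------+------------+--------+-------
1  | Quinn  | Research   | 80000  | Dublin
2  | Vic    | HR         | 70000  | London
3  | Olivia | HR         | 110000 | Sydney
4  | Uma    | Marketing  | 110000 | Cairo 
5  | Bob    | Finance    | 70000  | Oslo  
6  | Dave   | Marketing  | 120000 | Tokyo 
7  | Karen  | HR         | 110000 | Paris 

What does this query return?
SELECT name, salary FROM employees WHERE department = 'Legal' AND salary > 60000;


Filtering: department = 'Legal' AND salary > 60000
Matching: 0 rows

Empty result set (0 rows)


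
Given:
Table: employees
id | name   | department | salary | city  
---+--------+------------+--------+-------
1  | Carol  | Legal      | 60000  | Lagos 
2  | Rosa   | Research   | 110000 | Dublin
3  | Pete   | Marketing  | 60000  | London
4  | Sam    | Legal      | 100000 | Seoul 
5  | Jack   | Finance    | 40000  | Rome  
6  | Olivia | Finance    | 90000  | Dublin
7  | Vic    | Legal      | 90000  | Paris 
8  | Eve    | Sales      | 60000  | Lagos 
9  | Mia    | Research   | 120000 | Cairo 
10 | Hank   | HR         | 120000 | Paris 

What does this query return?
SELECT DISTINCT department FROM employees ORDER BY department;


All 'department' values (row order): Legal, Research, Marketing, Legal, Finance, Finance, Legal, Sales, Research, HR
Removing duplicates leaves 6 unique value(s).

6 values:
Finance
HR
Legal
Marketing
Research
Sales


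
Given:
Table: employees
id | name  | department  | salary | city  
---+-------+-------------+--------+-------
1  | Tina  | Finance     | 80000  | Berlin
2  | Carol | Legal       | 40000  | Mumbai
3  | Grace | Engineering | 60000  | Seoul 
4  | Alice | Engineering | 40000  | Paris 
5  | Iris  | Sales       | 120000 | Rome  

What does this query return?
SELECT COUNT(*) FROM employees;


COUNT(*) counts all rows

5


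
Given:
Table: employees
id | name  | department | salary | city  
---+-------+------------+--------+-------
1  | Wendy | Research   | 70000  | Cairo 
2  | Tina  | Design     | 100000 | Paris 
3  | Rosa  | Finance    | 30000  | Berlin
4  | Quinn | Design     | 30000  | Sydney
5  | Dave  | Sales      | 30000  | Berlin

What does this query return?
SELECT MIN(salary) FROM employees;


Salaries: 70000, 100000, 30000, 30000, 30000
MIN = 30000

30000


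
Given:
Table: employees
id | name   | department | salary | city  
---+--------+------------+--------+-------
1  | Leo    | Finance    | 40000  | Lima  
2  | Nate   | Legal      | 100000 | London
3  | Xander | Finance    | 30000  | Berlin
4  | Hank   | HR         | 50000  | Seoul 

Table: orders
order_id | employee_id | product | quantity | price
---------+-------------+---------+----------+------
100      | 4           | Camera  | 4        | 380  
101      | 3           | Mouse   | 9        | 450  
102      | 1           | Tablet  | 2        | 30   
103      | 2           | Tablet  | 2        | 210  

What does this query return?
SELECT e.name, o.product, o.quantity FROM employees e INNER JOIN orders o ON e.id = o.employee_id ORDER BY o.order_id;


Joining employees.id = orders.employee_id:
  employee Hank (id=4) -> order Camera
  employee Xander (id=3) -> order Mouse
  employee Leo (id=1) -> order Tablet
  employee Nate (id=2) -> order Tablet


4 rows:
Hank, Camera, 4
Xander, Mouse, 9
Leo, Tablet, 2
Nate, Tablet, 2


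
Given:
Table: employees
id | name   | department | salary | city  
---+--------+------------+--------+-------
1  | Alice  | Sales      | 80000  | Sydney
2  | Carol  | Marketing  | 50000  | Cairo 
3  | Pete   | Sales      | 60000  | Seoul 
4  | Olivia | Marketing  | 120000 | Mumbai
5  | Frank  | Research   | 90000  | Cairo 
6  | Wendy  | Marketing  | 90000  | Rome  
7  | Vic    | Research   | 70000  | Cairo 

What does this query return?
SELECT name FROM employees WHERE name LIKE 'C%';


LIKE 'C%' matches names starting with 'C'
Matching: 1

1 rows:
Carol


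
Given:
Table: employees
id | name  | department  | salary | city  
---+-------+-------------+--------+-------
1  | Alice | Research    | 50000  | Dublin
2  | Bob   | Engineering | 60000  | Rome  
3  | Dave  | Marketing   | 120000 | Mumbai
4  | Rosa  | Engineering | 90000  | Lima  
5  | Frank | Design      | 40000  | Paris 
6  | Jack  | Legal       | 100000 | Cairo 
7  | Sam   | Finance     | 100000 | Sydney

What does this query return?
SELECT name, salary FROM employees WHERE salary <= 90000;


Filtering: salary <= 90000
Matching: 4 rows

4 rows:
Alice, 50000
Bob, 60000
Rosa, 90000
Frank, 40000


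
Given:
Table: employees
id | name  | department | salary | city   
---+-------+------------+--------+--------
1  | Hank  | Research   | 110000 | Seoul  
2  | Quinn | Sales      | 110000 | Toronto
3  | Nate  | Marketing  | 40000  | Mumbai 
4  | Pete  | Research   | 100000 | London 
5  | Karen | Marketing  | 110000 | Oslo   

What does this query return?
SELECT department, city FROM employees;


Projecting columns: department, city

5 rows:
Research, Seoul
Sales, Toronto
Marketing, Mumbai
Research, London
Marketing, Oslo


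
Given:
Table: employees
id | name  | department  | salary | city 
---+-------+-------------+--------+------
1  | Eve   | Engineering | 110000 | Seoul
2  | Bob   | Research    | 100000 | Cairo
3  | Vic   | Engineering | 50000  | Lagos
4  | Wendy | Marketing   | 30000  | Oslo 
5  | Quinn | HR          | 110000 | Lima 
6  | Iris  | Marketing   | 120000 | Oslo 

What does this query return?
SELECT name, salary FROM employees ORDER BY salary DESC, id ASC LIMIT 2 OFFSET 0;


Sort by salary DESC (id ASC tiebreak), then skip 0 and take 2
Rows 1 through 2

2 rows:
Iris, 120000
Eve, 110000


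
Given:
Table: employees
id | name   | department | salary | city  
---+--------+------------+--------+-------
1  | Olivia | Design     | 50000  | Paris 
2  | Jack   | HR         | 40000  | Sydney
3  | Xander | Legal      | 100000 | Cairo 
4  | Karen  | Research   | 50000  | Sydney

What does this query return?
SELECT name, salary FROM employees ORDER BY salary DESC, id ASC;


Sorting by salary DESC, then id ASC for ties

4 rows:
Xander, 100000
Olivia, 50000
Karen, 50000
Jack, 40000


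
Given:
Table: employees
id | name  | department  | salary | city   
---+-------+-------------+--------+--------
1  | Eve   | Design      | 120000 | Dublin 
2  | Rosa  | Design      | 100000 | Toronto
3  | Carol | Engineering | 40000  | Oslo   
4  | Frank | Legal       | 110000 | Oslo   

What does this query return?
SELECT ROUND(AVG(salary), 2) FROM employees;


SUM(salary) = 370000
COUNT = 4
ROUND(AVG, 2) = ROUND(370000 / 4, 2) = 92500.0

92500.0


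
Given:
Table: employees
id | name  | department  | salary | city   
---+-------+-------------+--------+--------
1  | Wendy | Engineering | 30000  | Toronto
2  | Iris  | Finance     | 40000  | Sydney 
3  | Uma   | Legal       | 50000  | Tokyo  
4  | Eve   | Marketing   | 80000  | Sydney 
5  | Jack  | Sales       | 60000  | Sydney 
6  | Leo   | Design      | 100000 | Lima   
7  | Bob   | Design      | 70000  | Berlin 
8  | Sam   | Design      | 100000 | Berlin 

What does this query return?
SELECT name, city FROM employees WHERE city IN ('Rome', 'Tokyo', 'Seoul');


Filtering: city IN ('Rome', 'Tokyo', 'Seoul')
Matching: 1 rows

1 rows:
Uma, Tokyo


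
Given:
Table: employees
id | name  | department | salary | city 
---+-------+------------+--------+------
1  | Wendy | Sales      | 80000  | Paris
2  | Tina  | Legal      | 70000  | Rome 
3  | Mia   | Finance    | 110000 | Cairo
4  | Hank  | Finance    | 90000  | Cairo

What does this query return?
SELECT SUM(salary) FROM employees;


SUM(salary) = 80000 + 70000 + 110000 + 90000 = 350000

350000


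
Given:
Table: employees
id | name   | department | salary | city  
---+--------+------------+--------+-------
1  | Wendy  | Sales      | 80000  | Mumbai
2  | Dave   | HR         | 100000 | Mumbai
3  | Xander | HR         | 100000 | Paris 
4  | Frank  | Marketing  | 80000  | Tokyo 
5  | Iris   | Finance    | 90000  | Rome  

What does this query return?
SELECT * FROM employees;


SELECT * returns all 5 rows with all columns

5 rows:
1, Wendy, Sales, 80000, Mumbai
2, Dave, HR, 100000, Mumbai
3, Xander, HR, 100000, Paris
4, Frank, Marketing, 80000, Tokyo
5, Iris, Finance, 90000, Rome


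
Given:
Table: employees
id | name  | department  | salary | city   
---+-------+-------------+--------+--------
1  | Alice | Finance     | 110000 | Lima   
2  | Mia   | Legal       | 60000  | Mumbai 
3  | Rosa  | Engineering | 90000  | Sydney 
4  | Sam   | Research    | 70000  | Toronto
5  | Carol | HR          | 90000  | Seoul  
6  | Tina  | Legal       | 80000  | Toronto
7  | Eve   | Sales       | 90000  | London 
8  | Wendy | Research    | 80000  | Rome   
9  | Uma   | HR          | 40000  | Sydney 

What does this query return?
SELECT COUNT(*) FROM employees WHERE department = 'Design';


Counting rows where department = 'Design'


0


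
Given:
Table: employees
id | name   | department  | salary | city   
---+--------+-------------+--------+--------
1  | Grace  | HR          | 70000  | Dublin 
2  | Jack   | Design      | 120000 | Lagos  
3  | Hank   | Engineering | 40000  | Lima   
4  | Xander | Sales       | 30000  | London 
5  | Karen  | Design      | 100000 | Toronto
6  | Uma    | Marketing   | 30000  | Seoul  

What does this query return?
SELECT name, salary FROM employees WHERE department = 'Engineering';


Filtering: department = 'Engineering'
Matching rows: 1

1 rows:
Hank, 40000


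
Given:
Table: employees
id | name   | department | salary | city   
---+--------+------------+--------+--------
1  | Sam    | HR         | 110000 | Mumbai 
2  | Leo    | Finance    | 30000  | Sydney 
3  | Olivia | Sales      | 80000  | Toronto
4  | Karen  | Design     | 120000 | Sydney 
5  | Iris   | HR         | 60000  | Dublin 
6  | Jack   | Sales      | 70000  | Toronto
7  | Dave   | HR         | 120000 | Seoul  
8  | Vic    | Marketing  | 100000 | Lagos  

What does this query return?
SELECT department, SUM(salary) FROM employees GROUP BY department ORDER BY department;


Summing salary within each department:
  Design: 120000 = 120000
  Finance: 30000 = 30000
  HR: 110000 + 60000 + 120000 = 290000
  Marketing: 100000 = 100000
  Sales: 80000 + 70000 = 150000


5 groups:
Design, 120000
Finance, 30000
HR, 290000
Marketing, 100000
Sales, 150000


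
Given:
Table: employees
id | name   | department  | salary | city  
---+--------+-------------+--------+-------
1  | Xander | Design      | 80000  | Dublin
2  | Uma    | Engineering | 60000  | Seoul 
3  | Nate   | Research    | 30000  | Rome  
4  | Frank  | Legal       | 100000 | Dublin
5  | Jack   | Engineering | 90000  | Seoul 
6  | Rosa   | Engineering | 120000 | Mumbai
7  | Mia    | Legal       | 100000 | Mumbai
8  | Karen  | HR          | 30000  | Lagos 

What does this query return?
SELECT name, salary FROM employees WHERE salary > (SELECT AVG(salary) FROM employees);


Subquery: AVG(salary) = 76250.0
Filtering: salary > 76250.0
  Xander (80000) -> MATCH
  Frank (100000) -> MATCH
  Jack (90000) -> MATCH
  Rosa (120000) -> MATCH
  Mia (100000) -> MATCH


5 rows:
Xander, 80000
Frank, 100000
Jack, 90000
Rosa, 120000
Mia, 100000


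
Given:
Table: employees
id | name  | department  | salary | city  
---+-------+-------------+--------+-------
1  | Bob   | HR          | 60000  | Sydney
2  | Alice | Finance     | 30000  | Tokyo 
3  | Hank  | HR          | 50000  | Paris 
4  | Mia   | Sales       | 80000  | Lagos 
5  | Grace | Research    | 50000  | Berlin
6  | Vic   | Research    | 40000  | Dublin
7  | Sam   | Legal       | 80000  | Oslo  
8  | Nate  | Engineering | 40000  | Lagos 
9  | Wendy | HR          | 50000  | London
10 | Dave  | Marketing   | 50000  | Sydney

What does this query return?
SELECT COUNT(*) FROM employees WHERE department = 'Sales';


Counting rows where department = 'Sales'
  Mia -> MATCH


1


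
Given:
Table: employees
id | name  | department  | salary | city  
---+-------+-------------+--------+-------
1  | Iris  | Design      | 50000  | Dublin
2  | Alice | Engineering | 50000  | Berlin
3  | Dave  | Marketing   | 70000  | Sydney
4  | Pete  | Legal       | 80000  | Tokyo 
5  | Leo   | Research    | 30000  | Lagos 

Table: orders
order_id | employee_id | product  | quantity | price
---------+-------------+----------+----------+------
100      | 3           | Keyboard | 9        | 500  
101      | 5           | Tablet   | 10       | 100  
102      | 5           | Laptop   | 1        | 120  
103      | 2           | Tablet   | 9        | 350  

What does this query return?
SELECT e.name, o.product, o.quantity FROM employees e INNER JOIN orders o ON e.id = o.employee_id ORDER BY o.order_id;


Joining employees.id = orders.employee_id:
  employee Dave (id=3) -> order Keyboard
  employee Leo (id=5) -> order Tablet
  employee Leo (id=5) -> order Laptop
  employee Alice (id=2) -> order Tablet


4 rows:
Dave, Keyboard, 9
Leo, Tablet, 10
Leo, Laptop, 1
Alice, Tablet, 9


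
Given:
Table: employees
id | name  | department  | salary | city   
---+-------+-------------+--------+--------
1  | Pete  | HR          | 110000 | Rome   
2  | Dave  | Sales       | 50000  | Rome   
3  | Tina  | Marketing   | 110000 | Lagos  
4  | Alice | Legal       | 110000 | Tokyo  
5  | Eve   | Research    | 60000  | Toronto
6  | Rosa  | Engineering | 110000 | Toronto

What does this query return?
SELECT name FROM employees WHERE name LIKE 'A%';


LIKE 'A%' matches names starting with 'A'
Matching: 1

1 rows:
Alice


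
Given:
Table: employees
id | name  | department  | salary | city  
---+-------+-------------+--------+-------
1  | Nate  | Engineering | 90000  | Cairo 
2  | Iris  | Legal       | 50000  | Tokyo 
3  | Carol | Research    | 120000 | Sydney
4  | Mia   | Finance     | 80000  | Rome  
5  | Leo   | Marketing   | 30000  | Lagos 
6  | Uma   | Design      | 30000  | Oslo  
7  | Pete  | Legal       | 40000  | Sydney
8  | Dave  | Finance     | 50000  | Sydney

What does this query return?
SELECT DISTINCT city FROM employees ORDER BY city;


All 'city' values (row order): Cairo, Tokyo, Sydney, Rome, Lagos, Oslo, Sydney, Sydney
Removing duplicates leaves 6 unique value(s).

6 values:
Cairo
Lagos
Oslo
Rome
Sydney
Tokyo


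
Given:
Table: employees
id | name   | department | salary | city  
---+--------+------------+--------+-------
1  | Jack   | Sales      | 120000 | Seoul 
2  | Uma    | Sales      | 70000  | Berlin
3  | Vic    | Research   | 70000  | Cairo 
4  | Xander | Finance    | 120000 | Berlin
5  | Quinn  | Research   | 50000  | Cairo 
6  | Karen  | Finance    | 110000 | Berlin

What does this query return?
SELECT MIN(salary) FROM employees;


Salaries: 120000, 70000, 70000, 120000, 50000, 110000
MIN = 50000

50000


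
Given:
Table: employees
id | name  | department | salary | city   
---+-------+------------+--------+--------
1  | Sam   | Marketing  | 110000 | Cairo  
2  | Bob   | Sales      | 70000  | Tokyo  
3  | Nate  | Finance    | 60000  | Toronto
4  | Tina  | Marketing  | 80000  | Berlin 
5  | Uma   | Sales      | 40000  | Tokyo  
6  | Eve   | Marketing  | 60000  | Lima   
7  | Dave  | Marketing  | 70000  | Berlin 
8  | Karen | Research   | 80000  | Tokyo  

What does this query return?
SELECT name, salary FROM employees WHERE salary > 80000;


Filtering: salary > 80000
Matching: 1 rows

1 rows:
Sam, 110000


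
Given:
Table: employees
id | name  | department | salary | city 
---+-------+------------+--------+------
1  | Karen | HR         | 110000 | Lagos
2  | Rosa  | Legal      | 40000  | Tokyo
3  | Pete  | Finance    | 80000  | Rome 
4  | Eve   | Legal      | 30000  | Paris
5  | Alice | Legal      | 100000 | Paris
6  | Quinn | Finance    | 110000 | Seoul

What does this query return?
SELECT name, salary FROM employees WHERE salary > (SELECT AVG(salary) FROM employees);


Subquery: AVG(salary) = 78333.33
Filtering: salary > 78333.33
  Karen (110000) -> MATCH
  Pete (80000) -> MATCH
  Alice (100000) -> MATCH
  Quinn (110000) -> MATCH


4 rows:
Karen, 110000
Pete, 80000
Alice, 100000
Quinn, 110000


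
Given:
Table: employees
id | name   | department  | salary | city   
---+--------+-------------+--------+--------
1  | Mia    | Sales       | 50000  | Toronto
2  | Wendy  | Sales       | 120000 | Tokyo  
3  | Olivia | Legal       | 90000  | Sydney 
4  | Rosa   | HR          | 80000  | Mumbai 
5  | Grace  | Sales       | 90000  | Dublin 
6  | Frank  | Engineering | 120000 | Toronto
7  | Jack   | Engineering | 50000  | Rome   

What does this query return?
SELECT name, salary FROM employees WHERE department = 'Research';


Filtering: department = 'Research'
Matching rows: 0

Empty result set (0 rows)


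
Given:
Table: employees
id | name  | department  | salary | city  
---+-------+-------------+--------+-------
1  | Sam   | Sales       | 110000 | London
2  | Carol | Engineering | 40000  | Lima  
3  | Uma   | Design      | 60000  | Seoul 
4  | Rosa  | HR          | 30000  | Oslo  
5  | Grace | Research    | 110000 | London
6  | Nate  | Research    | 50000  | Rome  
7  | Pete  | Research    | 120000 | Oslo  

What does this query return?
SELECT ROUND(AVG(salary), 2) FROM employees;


SUM(salary) = 520000
COUNT = 7
ROUND(AVG, 2) = ROUND(520000 / 7, 2) = 74285.71

74285.71


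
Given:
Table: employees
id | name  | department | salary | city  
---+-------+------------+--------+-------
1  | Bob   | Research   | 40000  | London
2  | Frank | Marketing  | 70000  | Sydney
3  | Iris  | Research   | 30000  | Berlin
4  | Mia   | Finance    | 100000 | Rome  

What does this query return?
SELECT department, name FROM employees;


Projecting columns: department, name

4 rows:
Research, Bob
Marketing, Frank
Research, Iris
Finance, Mia


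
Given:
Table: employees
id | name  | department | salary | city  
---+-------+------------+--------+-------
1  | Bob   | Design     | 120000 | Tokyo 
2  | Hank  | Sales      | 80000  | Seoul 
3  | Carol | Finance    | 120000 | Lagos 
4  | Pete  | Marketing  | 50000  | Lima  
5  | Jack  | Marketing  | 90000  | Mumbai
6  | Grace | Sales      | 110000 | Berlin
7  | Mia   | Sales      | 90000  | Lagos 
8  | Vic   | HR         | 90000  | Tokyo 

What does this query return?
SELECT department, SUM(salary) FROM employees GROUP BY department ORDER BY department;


Summing salary within each department:
  Design: 120000 = 120000
  Finance: 120000 = 120000
  HR: 90000 = 90000
  Marketing: 50000 + 90000 = 140000
  Sales: 80000 + 110000 + 90000 = 280000


5 groups:
Design, 120000
Finance, 120000
HR, 90000
Marketing, 140000
Sales, 280000


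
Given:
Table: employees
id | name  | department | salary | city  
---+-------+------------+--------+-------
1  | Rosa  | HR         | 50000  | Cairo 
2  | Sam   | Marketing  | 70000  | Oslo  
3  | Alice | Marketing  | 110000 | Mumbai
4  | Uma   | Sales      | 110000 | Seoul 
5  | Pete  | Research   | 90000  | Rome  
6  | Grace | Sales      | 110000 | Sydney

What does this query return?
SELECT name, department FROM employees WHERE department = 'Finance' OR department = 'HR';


Filtering: department = 'Finance' OR 'HR'
Matching: 1 rows

1 rows:
Rosa, HR


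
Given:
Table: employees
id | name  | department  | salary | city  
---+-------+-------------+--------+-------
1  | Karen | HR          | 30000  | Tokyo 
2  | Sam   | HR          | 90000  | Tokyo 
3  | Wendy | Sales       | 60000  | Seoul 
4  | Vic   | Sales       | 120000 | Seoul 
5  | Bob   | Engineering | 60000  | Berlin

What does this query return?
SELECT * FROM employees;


SELECT * returns all 5 rows with all columns

5 rows:
1, Karen, HR, 30000, Tokyo
2, Sam, HR, 90000, Tokyo
3, Wendy, Sales, 60000, Seoul
4, Vic, Sales, 120000, Seoul
5, Bob, Engineering, 60000, Berlin


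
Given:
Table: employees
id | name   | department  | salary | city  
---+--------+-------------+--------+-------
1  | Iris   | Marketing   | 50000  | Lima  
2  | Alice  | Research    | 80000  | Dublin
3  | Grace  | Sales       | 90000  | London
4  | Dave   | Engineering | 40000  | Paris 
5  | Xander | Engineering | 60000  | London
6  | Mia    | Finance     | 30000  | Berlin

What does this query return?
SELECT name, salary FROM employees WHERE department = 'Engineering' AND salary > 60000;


Filtering: department = 'Engineering' AND salary > 60000
Matching: 0 rows

Empty result set (0 rows)


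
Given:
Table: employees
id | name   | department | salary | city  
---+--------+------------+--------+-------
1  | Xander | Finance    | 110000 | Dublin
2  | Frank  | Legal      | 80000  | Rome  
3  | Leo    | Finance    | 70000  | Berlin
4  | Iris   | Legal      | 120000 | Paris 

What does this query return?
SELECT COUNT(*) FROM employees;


COUNT(*) counts all rows

4


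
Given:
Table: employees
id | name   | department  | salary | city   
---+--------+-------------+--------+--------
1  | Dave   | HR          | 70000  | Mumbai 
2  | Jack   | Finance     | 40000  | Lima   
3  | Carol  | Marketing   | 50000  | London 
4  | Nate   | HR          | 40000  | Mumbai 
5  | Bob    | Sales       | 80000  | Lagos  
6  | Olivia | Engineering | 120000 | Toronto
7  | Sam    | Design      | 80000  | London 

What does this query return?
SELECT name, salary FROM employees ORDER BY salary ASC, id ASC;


Sorting by salary ASC, then id ASC for ties

7 rows:
Jack, 40000
Nate, 40000
Carol, 50000
Dave, 70000
Bob, 80000
Sam, 80000
Olivia, 120000


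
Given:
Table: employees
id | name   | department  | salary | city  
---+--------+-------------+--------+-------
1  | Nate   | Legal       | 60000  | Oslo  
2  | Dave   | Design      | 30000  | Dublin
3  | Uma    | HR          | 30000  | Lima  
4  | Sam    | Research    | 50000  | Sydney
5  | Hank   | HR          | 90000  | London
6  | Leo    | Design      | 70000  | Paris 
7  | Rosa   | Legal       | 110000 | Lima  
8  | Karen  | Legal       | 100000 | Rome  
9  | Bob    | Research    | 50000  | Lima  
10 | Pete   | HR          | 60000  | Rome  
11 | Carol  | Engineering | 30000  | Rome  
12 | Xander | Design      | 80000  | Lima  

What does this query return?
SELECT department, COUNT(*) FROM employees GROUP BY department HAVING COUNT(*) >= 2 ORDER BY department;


Groups with count >= 2:
  Design: 3 -> PASS
  HR: 3 -> PASS
  Legal: 3 -> PASS
  Research: 2 -> PASS
  Engineering: 1 -> filtered out


4 groups:
Design, 3
HR, 3
Legal, 3
Research, 2


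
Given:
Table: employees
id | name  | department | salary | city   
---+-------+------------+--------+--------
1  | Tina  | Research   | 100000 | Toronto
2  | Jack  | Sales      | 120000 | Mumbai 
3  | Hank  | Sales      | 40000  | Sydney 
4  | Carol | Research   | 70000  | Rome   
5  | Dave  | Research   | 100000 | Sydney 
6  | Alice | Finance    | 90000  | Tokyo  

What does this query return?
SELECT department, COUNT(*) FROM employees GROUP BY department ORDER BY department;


Assigning each row to its department group:
  Tina -> Research
  Jack -> Sales
  Hank -> Sales
  Carol -> Research
  Dave -> Research
  Alice -> Finance


3 groups:
Finance, 1
Research, 3
Sales, 2


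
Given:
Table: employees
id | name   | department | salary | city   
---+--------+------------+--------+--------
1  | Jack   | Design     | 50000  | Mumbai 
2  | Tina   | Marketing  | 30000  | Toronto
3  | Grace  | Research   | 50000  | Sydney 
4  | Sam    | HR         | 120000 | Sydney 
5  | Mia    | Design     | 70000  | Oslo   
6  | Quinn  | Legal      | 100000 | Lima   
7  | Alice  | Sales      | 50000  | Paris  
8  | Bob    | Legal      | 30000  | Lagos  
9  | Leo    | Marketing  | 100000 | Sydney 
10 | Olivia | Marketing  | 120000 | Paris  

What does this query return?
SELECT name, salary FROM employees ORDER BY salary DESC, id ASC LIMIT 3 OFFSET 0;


Sort by salary DESC (id ASC tiebreak), then skip 0 and take 3
Rows 1 through 3

3 rows:
Sam, 120000
Olivia, 120000
Quinn, 100000


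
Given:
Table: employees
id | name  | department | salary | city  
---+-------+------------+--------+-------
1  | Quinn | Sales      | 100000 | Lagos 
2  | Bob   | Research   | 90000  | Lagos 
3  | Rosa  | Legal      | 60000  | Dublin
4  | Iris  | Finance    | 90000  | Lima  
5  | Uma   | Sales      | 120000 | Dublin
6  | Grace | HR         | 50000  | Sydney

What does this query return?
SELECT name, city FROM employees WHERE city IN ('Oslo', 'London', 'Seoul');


Filtering: city IN ('Oslo', 'London', 'Seoul')
Matching: 0 rows

Empty result set (0 rows)


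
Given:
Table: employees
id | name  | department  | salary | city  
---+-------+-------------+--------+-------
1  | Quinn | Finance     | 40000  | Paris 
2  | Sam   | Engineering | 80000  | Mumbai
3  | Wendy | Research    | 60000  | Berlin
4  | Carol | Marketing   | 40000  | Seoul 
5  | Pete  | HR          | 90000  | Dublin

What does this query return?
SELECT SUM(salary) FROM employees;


SUM(salary) = 40000 + 80000 + 60000 + 40000 + 90000 = 310000

310000


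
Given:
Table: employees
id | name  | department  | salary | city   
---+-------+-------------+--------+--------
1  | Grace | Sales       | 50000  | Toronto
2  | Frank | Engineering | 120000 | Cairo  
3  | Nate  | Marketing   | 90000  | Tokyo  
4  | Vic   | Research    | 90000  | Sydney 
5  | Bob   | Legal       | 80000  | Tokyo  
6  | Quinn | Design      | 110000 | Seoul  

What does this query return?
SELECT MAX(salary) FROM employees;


Salaries: 50000, 120000, 90000, 90000, 80000, 110000
MAX = 120000

120000


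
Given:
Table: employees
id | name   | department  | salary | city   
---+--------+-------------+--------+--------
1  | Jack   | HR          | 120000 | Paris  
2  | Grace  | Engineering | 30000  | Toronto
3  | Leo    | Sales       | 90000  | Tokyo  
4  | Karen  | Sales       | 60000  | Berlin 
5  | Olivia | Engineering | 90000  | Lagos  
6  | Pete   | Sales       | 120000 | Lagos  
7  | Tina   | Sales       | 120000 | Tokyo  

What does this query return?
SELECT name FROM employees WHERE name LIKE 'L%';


LIKE 'L%' matches names starting with 'L'
Matching: 1

1 rows:
Leo


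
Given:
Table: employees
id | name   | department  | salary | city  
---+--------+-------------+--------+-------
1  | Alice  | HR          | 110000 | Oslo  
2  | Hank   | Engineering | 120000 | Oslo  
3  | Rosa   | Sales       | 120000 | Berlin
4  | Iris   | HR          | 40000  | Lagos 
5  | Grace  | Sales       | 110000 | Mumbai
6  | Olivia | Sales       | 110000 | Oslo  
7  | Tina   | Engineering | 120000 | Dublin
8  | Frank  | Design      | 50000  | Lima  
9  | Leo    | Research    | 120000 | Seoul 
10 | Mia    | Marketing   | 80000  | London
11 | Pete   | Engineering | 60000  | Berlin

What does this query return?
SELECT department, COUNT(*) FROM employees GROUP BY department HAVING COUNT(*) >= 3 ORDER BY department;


Groups with count >= 3:
  Engineering: 3 -> PASS
  Sales: 3 -> PASS
  Design: 1 -> filtered out
  HR: 2 -> filtered out
  Marketing: 1 -> filtered out
  Research: 1 -> filtered out


2 groups:
Engineering, 3
Sales, 3


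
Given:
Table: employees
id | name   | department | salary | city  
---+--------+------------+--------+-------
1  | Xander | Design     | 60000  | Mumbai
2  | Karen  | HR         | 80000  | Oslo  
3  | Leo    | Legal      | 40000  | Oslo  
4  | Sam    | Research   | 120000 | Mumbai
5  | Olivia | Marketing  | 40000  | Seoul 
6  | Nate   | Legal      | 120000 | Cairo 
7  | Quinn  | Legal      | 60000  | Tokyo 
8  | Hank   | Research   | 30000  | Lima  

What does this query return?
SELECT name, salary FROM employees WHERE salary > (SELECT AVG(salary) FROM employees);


Subquery: AVG(salary) = 68750.0
Filtering: salary > 68750.0
  Karen (80000) -> MATCH
  Sam (120000) -> MATCH
  Nate (120000) -> MATCH


3 rows:
Karen, 80000
Sam, 120000
Nate, 120000


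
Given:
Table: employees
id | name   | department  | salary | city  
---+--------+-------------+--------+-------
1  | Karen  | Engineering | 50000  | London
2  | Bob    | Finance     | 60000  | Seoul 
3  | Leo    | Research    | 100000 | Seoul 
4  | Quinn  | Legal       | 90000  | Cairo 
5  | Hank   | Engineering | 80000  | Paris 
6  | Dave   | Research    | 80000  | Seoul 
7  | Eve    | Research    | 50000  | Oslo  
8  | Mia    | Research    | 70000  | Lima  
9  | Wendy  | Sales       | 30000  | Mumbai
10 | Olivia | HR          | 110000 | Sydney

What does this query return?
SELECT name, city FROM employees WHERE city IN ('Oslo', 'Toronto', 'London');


Filtering: city IN ('Oslo', 'Toronto', 'London')
Matching: 2 rows

2 rows:
Karen, London
Eve, Oslo


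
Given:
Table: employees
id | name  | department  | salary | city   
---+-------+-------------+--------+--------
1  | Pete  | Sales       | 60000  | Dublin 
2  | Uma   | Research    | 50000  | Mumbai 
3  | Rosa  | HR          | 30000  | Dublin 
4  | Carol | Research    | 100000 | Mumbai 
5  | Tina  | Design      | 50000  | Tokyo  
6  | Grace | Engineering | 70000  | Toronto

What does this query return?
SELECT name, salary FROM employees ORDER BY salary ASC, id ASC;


Sorting by salary ASC, then id ASC for ties

6 rows:
Rosa, 30000
Uma, 50000
Tina, 50000
Pete, 60000
Grace, 70000
Carol, 100000
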